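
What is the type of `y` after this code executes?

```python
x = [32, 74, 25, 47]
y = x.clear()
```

list.clear() returns None

NoneType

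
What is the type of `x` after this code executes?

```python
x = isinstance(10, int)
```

isinstance() returns bool

bool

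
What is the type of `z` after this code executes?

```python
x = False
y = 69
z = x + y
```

bool + int = int (bool is subclass of int)

int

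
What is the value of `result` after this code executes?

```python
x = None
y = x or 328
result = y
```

x = None; y = 328; result = 328

328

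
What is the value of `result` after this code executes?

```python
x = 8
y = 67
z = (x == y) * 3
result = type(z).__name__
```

x is int; y is int; z is int; result = 'int'

'int'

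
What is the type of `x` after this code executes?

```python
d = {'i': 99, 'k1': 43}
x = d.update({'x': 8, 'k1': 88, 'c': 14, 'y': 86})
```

dict.update() returns None

NoneType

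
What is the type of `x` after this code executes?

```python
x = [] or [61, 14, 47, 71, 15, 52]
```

'or' returns first truthy value (list)

list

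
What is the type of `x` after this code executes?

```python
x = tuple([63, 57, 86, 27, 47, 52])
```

tuple() constructor returns tuple

tuple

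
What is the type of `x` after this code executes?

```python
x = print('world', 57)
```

print() returns None

NoneType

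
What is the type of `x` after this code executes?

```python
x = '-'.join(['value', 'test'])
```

str.join() returns str

str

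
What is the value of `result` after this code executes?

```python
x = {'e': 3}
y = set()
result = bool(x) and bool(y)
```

x = {'e': 3}; y = set(); result = False

False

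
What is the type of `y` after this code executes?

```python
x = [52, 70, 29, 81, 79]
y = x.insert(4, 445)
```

list.insert() returns None

NoneType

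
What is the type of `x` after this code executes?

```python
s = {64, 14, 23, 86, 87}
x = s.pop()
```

Popping from set[int] returns int

int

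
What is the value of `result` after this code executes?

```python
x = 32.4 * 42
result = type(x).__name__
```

x is float; result = 'float'

'float'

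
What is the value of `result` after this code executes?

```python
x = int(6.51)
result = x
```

x = 6; result = 6

6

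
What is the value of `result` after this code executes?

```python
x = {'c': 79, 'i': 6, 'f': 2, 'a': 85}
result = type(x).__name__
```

x is dict; result = 'dict'

'dict'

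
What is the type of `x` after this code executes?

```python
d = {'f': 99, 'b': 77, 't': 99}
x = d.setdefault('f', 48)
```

dict.setdefault() returns the (existing or default) value

int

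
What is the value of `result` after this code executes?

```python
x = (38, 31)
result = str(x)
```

x = (38, 31); result = '(38, 31)'

'(38, 31)'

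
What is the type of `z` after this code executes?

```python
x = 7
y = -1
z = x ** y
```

int ** negative = float

float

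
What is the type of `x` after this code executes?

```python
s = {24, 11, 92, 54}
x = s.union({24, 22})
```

set.union() returns a new set

set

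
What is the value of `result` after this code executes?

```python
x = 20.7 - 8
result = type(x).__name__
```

x is float; result = 'float'

'float'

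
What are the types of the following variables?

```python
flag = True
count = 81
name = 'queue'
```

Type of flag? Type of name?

flag is assigned the constant True, which has type bool; name is assigned a quoted string literal, so it is a str

bool, str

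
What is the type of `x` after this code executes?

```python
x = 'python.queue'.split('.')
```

str.split() returns list

list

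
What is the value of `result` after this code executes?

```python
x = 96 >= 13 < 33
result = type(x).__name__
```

x is bool; result = 'bool'

'bool'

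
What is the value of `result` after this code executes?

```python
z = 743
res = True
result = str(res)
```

z = 743; res = True; result = 'True'

'True'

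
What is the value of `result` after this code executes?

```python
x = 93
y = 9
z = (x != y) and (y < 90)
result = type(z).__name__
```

x is int; y is int; z is bool; result = 'bool'

'bool'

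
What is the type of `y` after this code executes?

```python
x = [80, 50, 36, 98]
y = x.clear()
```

list.clear() returns None

NoneType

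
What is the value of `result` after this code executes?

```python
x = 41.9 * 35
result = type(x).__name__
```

x is float; result = 'float'

'float'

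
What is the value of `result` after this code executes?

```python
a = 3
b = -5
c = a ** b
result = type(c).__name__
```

a is int; b is int; c is float; result = 'float'

'float'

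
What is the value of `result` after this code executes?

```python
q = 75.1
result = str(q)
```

q = 75.1; result = '75.1'

'75.1'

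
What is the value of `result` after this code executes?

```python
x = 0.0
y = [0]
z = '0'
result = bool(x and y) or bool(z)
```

x = 0.0; y = [0]; z = '0'; result = True

True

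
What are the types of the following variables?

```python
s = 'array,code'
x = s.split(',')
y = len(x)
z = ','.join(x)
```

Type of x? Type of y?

str.split() returns list; len() returns int

list, int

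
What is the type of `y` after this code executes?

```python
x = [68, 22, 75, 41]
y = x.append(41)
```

list.append() returns None (mutates in place)

NoneType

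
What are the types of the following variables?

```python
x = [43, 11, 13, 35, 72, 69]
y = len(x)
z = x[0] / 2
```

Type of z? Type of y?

int / int = float; len() returns int

float, int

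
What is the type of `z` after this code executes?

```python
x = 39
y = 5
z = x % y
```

int % int = int

int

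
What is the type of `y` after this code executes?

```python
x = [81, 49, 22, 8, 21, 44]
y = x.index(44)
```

list.index() returns int

int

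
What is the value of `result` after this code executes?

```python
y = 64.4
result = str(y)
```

y = 64.4; result = '64.4'

'64.4'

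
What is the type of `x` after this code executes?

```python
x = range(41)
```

range() returns a range object

range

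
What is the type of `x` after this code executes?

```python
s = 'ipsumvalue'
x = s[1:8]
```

Slicing a str returns str

str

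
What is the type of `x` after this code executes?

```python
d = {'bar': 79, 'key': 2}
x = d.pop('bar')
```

dict.pop() returns the value

int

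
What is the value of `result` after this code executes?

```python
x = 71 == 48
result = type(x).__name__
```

x is bool; result = 'bool'

'bool'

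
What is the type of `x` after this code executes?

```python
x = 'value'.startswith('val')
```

str.startswith() returns bool

bool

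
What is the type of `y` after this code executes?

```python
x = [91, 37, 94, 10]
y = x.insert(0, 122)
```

list.insert() returns None

NoneType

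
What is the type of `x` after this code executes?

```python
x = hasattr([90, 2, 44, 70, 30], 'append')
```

hasattr() returns bool

bool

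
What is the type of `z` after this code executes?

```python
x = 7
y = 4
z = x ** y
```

positive int ** positive int = int

int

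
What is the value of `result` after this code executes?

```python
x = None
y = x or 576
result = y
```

x = None; y = 576; result = 576

576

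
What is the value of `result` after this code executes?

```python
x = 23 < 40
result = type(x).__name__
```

x is bool; result = 'bool'

'bool'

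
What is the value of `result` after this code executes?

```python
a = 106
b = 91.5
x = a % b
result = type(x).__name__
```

a is int; b is float; x is float; result = 'float'

'float'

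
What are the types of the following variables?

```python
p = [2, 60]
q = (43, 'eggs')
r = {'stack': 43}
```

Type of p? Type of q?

p is assigned a list literal (square brackets); q is assigned a tuple (parenthesized, comma-separated values)

list, tuple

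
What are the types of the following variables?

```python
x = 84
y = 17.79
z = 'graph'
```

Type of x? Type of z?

x is assigned a bare integer (no decimal point), so it is an int; z is assigned a quoted string literal, so it is a str

int, str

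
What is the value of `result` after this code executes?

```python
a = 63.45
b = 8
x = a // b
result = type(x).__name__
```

a is float; b is int; x is float; result = 'float'

'float'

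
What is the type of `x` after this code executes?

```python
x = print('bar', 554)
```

print() returns None

NoneType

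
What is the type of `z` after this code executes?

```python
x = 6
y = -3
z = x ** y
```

int ** negative = float

float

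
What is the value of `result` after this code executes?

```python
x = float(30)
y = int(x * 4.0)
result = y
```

x = 30.0; y = 120; result = 120

120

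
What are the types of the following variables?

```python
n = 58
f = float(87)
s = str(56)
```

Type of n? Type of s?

n is assigned a bare integer (no decimal point), so it is an int; s is assigned the result of calling str(), which returns a str

int, str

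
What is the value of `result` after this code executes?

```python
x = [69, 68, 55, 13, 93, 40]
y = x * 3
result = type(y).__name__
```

x is list; y is list; result = 'list'

'list'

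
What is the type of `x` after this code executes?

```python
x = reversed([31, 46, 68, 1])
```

reversed() on a list returns list_reverseiterator

list_reverseiterator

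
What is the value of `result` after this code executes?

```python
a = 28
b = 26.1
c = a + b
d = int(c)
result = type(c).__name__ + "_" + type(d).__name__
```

a is int; b is float; c is float; d is int; result = 'float_int'

'float_int'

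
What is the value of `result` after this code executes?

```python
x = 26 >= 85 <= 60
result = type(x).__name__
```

x is bool; result = 'bool'

'bool'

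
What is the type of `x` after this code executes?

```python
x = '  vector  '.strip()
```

str.strip() returns str

str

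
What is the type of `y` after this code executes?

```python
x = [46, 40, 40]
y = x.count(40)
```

list.count() returns int

int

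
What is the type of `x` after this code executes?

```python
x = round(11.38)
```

round() with no decimal places returns int

int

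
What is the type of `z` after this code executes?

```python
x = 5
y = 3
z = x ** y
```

positive int ** positive int = int

int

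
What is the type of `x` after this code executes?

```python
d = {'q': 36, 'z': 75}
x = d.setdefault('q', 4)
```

dict.setdefault() returns the (existing or default) value

int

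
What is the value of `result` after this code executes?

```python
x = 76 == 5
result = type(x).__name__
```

x is bool; result = 'bool'

'bool'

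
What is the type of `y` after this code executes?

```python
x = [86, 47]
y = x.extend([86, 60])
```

list.extend() returns None

NoneType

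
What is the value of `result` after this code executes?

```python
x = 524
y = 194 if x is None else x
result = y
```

x = 524; y = 524; result = 524

524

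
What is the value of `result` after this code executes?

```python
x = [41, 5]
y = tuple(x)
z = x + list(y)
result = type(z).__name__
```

x is list; y is tuple; z is list; result = 'list'

'list'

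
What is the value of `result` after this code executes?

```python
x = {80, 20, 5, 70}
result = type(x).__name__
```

x is set; result = 'set'

'set'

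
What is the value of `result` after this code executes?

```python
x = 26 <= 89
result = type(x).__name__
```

x is bool; result = 'bool'

'bool'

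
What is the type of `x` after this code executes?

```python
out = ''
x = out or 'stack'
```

'or' returns first truthy value (str)

str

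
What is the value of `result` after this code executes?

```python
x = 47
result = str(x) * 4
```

x = 47; result = '47474747'

'47474747'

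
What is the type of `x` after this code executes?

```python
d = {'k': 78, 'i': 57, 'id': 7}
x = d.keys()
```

.keys() returns dict_keys view

dict_keys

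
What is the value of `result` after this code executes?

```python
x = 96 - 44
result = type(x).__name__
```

x is int; result = 'int'

'int'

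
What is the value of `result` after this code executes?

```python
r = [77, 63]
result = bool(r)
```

r = [77, 63]; result = True

True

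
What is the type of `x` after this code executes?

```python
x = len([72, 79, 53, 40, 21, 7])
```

len() always returns int

int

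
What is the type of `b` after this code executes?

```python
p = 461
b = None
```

None has type NoneType

NoneType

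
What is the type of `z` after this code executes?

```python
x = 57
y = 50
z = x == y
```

Equality comparison returns bool

bool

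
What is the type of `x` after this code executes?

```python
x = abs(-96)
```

abs() of int returns int

int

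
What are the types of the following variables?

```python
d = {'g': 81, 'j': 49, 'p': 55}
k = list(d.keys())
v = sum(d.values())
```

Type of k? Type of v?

list() converts to list; sum of ints is int

list, int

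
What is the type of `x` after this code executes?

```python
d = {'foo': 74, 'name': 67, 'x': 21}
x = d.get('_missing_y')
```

dict.get() returns None when key not found

NoneType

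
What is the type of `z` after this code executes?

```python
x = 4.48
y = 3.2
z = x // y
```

float // float = float

float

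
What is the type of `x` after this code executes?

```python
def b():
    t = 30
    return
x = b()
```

Bare return returns None

NoneType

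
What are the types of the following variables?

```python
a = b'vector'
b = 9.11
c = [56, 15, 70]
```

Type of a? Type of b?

a is assigned a bytes literal (b'...' prefix); b is assigned a number with a decimal point, so it is a float

bytes, float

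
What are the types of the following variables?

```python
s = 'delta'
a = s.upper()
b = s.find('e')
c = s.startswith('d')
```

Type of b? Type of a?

find() returns int; upper() returns str

int, str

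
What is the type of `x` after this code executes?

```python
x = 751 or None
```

'or' returns first truthy value

int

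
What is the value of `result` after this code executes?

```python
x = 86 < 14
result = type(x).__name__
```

x is bool; result = 'bool'

'bool'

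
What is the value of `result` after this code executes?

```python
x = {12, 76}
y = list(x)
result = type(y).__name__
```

x is set; y is list; result = 'list'

'list'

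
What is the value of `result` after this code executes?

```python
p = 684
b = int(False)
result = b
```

p = 684; b = 0; result = 0

0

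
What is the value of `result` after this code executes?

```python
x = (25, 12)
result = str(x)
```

x = (25, 12); result = '(25, 12)'

'(25, 12)'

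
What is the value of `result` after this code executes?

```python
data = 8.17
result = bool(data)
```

data = 8.17; result = True

True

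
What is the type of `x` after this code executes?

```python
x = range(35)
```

range() returns a range object

range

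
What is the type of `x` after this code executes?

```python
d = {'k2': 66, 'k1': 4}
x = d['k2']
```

Accessing dict[str, int] with str key returns int

int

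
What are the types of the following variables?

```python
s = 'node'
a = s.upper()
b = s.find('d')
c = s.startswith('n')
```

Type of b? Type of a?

find() returns int; upper() returns str

int, str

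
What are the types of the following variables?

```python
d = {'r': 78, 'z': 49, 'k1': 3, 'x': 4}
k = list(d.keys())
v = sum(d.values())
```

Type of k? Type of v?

list() converts to list; sum of ints is int

list, int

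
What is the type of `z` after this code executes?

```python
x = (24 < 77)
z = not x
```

'not' returns bool

bool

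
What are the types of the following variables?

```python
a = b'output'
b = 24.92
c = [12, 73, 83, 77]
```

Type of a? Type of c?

a is assigned a bytes literal (b'...' prefix); c is assigned a list literal (square brackets)

bytes, list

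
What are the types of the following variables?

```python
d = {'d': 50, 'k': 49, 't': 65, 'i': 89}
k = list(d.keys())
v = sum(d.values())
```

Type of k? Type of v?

list() converts to list; sum of ints is int

list, int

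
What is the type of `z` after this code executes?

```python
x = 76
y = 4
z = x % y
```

int % int = int

int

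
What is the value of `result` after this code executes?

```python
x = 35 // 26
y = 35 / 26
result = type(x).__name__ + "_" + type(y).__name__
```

x is int; y is float; result = 'int_float'

'int_float'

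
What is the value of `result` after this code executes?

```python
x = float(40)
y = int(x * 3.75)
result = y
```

x = 40.0; y = 150; result = 150

150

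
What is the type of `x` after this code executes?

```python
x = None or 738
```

'or' with None returns the other truthy value

int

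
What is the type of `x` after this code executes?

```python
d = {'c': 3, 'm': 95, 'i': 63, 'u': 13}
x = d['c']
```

Accessing dict[str, int] with str key returns int

int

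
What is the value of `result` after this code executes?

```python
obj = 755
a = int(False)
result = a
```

obj = 755; a = 0; result = 0

0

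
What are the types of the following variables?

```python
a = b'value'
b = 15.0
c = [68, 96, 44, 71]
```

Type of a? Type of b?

a is assigned a bytes literal (b'...' prefix); b is assigned a number with a decimal point, so it is a float

bytes, float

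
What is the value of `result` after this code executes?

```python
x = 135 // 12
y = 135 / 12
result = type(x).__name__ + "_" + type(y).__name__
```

x is int; y is float; result = 'int_float'

'int_float'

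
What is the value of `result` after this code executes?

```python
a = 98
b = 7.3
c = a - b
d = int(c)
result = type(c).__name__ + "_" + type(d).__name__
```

a is int; b is float; c is float; d is int; result = 'float_int'

'float_int'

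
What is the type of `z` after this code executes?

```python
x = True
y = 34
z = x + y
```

bool + int = int (bool is subclass of int)

int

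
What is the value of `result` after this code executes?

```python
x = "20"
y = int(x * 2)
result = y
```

x = '20'; y = 2020; result = 2020

2020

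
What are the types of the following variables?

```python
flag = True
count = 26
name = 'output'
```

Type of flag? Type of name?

flag is assigned the constant True, which has type bool; name is assigned a quoted string literal, so it is a str

bool, str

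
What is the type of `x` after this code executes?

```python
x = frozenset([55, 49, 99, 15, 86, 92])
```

frozenset() returns frozenset

frozenset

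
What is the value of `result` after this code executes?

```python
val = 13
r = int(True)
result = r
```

val = 13; r = 1; result = 1

1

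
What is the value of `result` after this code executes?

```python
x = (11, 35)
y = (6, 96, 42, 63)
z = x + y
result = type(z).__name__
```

x is tuple; y is tuple; z is tuple; result = 'tuple'

'tuple'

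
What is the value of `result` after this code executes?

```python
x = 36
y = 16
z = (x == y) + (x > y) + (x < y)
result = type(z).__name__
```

x is int; y is int; z is int; result = 'int'

'int'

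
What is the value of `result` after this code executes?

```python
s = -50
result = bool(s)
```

s = -50; result = True

True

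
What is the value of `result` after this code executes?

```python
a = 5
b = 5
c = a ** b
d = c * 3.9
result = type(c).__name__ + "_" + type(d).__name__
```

a is int; b is int; c is int; d is float; result = 'int_float'

'int_float'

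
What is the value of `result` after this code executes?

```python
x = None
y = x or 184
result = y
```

x = None; y = 184; result = 184

184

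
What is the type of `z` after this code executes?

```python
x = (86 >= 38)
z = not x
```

'not' returns bool

bool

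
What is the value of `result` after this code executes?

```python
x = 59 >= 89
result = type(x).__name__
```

x is bool; result = 'bool'

'bool'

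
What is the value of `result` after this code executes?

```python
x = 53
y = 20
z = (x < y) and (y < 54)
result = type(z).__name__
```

x is int; y is int; z is bool; result = 'bool'

'bool'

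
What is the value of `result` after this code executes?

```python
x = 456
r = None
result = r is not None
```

x = 456; r = None; result = False

False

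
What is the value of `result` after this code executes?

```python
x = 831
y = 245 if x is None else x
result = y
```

x = 831; y = 831; result = 831

831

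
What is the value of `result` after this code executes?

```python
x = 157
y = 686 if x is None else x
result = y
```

x = 157; y = 157; result = 157

157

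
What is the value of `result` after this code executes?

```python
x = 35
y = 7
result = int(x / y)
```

x = 35; y = 7; result = 5

5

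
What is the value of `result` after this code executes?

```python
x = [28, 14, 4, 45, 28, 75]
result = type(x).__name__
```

x is list; result = 'list'

'list'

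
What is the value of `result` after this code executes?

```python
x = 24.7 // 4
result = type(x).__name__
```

x is float; result = 'float'

'float'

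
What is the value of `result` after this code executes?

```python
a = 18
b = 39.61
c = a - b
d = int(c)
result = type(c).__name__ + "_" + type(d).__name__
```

a is int; b is float; c is float; d is int; result = 'float_int'

'float_int'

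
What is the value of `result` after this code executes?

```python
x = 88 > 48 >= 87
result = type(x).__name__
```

x is bool; result = 'bool'

'bool'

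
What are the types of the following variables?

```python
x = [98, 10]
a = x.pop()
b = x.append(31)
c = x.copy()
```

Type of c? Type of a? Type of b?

copy() returns list; pop() returns element; append() returns None

list, int, NoneType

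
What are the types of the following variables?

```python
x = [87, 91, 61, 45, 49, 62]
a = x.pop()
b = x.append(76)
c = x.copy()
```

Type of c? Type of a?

copy() returns list; pop() returns element

list, int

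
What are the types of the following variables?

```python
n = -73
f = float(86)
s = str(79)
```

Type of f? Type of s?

f is assigned the result of calling float(), which returns a float; s is assigned the result of calling str(), which returns a str

float, str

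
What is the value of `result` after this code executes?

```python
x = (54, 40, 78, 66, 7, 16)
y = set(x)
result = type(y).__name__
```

x is tuple; y is set; result = 'set'

'set'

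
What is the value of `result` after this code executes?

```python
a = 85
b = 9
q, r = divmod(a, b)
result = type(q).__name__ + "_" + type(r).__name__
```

a is int; b is int; q is int; r is int; result = 'int_int'

'int_int'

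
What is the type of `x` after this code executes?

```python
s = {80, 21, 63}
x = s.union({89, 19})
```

set.union() returns a new set

set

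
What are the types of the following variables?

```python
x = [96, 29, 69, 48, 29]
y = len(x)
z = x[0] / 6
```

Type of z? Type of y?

int / int = float; len() returns int

float, int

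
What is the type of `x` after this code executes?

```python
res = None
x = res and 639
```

'and' returns first falsy value (None)

NoneType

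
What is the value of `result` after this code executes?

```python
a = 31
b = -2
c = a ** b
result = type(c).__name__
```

a is int; b is int; c is float; result = 'float'

'float'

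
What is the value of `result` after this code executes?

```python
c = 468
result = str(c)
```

c = 468; result = '468'

'468'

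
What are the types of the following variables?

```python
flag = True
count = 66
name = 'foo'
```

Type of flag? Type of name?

flag is assigned the constant True, which has type bool; name is assigned a quoted string literal, so it is a str

bool, str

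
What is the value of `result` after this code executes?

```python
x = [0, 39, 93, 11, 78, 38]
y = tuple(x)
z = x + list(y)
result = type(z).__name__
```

x is list; y is tuple; z is list; result = 'list'

'list'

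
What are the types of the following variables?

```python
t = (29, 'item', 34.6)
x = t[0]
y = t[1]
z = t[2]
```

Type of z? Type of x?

tuple[2] is float; tuple[0] is int

float, int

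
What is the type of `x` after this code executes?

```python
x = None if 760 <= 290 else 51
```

760 <= 290 is False, so the else branch is taken

int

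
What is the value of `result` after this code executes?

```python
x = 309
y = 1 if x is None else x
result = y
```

x = 309; y = 309; result = 309

309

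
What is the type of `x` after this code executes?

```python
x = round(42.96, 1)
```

round() with decimal places returns float

float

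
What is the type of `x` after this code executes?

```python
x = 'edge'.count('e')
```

str.count() returns int

int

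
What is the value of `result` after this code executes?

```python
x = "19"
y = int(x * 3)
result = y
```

x = '19'; y = 191919; result = 191919

191919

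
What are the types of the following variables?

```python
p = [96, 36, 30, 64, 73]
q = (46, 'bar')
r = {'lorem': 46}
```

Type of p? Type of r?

p is assigned a list literal (square brackets); r is assigned a dict literal ({key: value})

list, dict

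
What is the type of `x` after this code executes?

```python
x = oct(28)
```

oct() returns str representation

str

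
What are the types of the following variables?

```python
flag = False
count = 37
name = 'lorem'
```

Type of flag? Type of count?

flag is assigned the constant False, which has type bool; count is assigned a bare integer (no decimal point), so it is an int

bool, int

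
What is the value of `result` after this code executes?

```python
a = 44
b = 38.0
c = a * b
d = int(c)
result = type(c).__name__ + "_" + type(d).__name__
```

a is int; b is float; c is float; d is int; result = 'float_int'

'float_int'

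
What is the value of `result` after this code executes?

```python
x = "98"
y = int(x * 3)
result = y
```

x = '98'; y = 989898; result = 989898

989898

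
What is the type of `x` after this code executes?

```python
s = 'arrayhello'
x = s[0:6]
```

Slicing a str returns str

str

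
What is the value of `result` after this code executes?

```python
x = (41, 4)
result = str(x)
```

x = (41, 4); result = '(41, 4)'

'(41, 4)'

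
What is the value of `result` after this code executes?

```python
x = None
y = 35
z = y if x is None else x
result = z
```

x = None; y = 35; z = 35; result = 35

35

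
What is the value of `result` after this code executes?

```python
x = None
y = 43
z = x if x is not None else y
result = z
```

x = None; y = 43; z = 43; result = 43

43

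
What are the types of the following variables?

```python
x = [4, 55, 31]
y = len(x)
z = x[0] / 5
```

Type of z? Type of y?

int / int = float; len() returns int

float, int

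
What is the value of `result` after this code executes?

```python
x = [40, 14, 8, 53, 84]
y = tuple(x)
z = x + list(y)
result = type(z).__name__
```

x is list; y is tuple; z is list; result = 'list'

'list'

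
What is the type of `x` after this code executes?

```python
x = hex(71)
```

hex() returns str representation

str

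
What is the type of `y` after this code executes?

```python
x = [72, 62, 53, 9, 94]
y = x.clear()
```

list.clear() returns None

NoneType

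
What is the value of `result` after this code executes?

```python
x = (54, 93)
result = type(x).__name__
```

x is tuple; result = 'tuple'

'tuple'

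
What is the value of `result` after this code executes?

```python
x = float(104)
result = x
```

x = 104.0; result = 104.0

104.0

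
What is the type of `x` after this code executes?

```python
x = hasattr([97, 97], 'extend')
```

hasattr() returns bool

bool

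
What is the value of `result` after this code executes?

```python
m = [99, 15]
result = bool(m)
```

m = [99, 15]; result = True

True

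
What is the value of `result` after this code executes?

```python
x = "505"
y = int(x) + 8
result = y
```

x = '505'; y = 513; result = 513

513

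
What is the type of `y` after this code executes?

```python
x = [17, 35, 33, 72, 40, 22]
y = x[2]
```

Indexing list[int] returns int

int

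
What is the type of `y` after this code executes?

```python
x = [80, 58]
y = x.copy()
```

list.copy() returns list

list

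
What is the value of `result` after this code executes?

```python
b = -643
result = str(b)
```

b = -643; result = '-643'

'-643'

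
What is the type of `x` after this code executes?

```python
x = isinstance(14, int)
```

isinstance() returns bool

bool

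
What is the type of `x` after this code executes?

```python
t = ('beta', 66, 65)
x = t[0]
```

Index 0 of tuple is a str literal

str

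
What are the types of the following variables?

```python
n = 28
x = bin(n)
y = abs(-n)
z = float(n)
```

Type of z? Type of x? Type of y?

float() returns float; bin() returns str; abs() of int returns int

float, str, int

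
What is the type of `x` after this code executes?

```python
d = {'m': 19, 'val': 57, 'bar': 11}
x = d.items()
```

dict.items() returns dict_items view

dict_items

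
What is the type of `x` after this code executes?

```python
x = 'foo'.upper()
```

str.upper() returns str

str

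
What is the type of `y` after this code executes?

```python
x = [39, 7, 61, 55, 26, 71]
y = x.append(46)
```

list.append() returns None (mutates in place)

NoneType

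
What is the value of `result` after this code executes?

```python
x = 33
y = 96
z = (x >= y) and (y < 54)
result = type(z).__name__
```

x is int; y is int; z is bool; result = 'bool'

'bool'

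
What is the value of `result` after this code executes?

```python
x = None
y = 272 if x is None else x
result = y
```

x = None; y = 272; result = 272

272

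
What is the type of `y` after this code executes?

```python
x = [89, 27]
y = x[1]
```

Indexing list[int] returns int

int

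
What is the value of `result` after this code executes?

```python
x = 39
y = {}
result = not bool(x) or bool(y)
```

x = 39; y = {}; result = False

False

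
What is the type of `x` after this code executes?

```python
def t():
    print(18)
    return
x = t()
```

Bare return returns None

NoneType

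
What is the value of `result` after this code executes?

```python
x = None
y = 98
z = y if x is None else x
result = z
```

x = None; y = 98; z = 98; result = 98

98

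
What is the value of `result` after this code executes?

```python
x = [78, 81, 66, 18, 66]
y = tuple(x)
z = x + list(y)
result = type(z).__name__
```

x is list; y is tuple; z is list; result = 'list'

'list'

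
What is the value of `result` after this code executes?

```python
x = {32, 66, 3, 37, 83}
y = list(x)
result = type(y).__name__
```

x is set; y is list; result = 'list'

'list'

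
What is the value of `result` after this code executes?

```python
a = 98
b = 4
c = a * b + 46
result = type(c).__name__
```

a is int; b is int; c is int; result = 'int'

'int'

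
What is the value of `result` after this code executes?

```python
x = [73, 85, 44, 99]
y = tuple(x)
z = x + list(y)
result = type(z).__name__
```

x is list; y is tuple; z is list; result = 'list'

'list'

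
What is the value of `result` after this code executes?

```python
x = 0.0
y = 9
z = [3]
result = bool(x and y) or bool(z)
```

x = 0.0; y = 9; z = [3]; result = True

True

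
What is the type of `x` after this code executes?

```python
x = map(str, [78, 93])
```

map() returns a map object

map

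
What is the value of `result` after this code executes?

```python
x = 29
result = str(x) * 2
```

x = 29; result = '2929'

'2929'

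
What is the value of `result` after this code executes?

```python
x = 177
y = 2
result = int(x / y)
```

x = 177; y = 2; result = 88

88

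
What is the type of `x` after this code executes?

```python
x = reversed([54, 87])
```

reversed() on a list returns list_reverseiterator

list_reverseiterator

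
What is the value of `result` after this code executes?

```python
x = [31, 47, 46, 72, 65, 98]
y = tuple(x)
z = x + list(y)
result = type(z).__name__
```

x is list; y is tuple; z is list; result = 'list'

'list'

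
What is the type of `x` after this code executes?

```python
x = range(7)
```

range() returns a range object

range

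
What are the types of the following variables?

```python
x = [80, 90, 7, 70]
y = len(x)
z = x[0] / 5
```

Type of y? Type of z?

len() returns int; int / int = float

int, float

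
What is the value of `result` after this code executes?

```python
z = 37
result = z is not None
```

z = 37; result = True

True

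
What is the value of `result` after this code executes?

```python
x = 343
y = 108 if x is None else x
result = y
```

x = 343; y = 343; result = 343

343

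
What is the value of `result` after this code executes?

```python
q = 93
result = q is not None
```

q = 93; result = True

True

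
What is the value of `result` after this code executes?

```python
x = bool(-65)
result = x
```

x = True; result = True

True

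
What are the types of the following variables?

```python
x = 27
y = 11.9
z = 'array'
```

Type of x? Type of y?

x is assigned a bare integer (no decimal point), so it is an int; y is assigned a number with a decimal point, so it is a float

int, float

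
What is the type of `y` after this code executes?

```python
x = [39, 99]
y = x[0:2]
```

Slicing a list returns a list

list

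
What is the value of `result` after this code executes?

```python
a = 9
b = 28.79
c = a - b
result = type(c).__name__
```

a is int; b is float; c is float; result = 'float'

'float'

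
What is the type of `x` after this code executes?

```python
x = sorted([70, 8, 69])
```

sorted() always returns list

list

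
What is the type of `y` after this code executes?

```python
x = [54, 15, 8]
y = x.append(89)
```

list.append() returns None (mutates in place)

NoneType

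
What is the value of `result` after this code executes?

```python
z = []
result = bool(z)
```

z = []; result = False

False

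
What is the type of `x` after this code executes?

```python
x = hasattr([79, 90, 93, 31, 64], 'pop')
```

hasattr() returns bool

bool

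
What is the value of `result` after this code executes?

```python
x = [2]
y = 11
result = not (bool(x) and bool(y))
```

x = [2]; y = 11; result = False

False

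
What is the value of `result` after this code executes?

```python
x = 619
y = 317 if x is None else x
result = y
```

x = 619; y = 619; result = 619

619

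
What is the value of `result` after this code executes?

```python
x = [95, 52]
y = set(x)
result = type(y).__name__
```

x is list; y is set; result = 'set'

'set'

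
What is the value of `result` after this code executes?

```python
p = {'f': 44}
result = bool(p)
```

p = {'f': 44}; result = True

True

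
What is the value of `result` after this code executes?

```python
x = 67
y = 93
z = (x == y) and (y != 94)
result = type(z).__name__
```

x is int; y is int; z is bool; result = 'bool'

'bool'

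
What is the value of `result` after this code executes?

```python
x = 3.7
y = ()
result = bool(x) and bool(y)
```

x = 3.7; y = (); result = False

False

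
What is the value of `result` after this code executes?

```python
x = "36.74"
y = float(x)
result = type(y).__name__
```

x is str; y is float; result = 'float'

'float'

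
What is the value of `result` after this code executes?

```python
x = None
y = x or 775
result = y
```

x = None; y = 775; result = 775

775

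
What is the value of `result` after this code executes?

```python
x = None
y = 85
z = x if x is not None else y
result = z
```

x = None; y = 85; z = 85; result = 85

85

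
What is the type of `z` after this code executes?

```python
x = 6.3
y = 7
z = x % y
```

float % int = float

float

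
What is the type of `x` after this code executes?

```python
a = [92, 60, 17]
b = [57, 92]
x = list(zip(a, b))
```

list(zip()) returns a list of tuples

list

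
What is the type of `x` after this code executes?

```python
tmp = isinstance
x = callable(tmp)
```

callable() returns bool

bool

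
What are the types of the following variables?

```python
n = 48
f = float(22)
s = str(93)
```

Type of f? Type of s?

f is assigned the result of calling float(), which returns a float; s is assigned the result of calling str(), which returns a str

float, str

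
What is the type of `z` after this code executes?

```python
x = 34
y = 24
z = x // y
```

int // int = int

int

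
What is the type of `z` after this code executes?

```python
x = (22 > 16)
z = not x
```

'not' returns bool

bool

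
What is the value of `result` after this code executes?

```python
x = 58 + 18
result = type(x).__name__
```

x is int; result = 'int'

'int'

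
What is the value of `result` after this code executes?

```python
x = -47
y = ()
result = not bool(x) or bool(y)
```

x = -47; y = (); result = False

False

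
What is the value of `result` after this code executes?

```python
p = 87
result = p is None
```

p = 87; result = False

False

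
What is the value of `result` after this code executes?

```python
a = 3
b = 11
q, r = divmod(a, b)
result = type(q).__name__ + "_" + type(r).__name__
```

a is int; b is int; q is int; r is int; result = 'int_int'

'int_int'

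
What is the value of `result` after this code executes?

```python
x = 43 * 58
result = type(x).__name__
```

x is int; result = 'int'

'int'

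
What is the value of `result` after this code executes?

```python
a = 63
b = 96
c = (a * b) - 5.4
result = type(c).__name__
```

a is int; b is int; c is float; result = 'float'

'float'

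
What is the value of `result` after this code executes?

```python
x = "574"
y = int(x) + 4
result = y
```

x = '574'; y = 578; result = 578

578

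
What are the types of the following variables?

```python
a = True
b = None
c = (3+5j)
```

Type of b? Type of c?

b is assigned None, whose type is NoneType; c is assigned (3+5j), an int plus an imaginary literal (j suffix), which evaluates to complex

NoneType, complex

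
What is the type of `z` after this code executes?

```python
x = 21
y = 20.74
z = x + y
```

int + float = float

float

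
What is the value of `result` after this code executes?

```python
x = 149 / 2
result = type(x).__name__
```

x is float; result = 'float'

'float'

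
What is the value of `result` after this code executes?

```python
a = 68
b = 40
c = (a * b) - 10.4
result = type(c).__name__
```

a is int; b is int; c is float; result = 'float'

'float'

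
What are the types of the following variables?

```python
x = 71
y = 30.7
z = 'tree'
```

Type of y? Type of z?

y is assigned a number with a decimal point, so it is a float; z is assigned a quoted string literal, so it is a str

float, str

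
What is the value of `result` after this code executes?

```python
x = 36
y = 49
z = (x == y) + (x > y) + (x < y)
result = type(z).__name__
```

x is int; y is int; z is int; result = 'int'

'int'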